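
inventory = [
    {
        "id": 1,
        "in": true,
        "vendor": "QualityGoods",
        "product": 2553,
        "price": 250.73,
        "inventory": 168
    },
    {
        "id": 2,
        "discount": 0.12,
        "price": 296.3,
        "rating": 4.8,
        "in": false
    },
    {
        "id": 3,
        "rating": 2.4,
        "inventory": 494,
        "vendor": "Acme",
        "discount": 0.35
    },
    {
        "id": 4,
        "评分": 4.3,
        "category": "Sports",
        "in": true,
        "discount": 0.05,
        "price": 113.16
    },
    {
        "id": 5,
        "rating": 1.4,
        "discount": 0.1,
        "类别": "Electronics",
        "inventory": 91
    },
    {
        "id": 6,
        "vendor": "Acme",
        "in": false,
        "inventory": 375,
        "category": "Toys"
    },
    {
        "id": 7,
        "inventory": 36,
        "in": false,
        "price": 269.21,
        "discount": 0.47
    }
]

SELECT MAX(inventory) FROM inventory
494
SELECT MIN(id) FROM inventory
1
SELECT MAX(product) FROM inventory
2553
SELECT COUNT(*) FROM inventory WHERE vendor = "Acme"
2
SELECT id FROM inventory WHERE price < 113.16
[]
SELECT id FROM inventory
[1, 2, 3, 4, 5, 6, 7]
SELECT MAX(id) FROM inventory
7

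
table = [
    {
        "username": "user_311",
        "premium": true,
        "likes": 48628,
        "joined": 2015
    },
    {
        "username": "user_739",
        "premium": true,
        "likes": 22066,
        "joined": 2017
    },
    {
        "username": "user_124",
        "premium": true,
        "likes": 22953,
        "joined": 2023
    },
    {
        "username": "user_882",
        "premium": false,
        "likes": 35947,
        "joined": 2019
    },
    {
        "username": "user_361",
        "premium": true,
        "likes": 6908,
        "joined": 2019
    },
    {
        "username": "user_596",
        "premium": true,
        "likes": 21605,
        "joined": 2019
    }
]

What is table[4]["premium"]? True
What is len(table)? 6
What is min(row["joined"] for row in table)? 2015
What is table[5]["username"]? "user_596"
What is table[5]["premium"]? True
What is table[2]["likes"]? 22953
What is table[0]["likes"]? 48628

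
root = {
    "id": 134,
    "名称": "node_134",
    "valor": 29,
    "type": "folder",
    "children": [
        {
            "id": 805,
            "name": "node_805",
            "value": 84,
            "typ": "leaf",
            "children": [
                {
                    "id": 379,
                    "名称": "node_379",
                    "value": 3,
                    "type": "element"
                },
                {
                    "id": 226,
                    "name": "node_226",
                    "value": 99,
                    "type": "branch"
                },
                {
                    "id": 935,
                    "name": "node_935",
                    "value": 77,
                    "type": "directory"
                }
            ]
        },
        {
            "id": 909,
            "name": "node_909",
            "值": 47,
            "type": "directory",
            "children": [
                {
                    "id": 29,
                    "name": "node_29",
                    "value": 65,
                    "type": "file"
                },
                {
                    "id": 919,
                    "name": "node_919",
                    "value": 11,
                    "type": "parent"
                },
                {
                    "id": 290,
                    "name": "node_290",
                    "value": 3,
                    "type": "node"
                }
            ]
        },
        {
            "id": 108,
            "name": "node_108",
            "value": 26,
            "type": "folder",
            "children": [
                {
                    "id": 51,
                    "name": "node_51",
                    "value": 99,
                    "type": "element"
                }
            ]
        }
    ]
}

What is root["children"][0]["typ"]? "leaf"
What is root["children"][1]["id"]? 909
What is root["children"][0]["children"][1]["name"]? "node_226"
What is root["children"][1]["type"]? "directory"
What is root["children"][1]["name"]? "node_909"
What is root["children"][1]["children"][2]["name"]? "node_290"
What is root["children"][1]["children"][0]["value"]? 65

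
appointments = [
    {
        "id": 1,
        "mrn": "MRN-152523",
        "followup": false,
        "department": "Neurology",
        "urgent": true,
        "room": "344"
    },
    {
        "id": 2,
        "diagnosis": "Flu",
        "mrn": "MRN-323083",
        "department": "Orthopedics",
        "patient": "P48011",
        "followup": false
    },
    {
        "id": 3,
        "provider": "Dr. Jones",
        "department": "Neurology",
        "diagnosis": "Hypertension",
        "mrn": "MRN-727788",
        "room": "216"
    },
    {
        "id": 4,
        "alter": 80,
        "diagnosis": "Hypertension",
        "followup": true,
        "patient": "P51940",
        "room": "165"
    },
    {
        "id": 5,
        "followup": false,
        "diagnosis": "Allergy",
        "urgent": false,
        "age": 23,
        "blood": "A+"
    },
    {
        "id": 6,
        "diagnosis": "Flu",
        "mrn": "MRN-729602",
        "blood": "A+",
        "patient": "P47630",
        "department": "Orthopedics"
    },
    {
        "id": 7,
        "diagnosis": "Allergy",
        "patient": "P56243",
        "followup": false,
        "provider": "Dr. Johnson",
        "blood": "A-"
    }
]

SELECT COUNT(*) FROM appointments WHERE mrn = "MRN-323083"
1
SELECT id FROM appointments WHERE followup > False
[4]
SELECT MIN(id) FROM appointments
1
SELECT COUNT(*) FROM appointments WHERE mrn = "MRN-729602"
1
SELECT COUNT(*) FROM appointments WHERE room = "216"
1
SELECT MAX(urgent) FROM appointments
True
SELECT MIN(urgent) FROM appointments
False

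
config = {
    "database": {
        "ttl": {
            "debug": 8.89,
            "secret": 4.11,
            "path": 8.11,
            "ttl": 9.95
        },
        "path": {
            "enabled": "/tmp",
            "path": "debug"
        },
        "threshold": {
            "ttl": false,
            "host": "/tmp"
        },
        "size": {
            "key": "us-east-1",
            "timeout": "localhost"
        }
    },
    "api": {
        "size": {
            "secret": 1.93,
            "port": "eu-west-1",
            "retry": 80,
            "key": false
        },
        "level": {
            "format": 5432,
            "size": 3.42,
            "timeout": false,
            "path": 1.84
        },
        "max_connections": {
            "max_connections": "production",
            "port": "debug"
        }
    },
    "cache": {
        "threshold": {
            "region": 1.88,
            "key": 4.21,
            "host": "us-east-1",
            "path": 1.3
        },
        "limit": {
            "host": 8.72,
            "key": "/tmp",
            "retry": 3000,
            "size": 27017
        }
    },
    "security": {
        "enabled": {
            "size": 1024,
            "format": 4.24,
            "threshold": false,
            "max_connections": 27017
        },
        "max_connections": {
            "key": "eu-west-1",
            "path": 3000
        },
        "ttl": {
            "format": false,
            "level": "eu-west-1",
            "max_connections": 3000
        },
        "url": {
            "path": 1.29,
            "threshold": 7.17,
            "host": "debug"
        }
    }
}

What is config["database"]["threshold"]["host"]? "/tmp"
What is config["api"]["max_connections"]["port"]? "debug"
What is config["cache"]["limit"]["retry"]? 3000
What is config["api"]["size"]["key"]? False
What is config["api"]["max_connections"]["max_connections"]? "production"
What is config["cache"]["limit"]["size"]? 27017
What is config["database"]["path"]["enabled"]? "/tmp"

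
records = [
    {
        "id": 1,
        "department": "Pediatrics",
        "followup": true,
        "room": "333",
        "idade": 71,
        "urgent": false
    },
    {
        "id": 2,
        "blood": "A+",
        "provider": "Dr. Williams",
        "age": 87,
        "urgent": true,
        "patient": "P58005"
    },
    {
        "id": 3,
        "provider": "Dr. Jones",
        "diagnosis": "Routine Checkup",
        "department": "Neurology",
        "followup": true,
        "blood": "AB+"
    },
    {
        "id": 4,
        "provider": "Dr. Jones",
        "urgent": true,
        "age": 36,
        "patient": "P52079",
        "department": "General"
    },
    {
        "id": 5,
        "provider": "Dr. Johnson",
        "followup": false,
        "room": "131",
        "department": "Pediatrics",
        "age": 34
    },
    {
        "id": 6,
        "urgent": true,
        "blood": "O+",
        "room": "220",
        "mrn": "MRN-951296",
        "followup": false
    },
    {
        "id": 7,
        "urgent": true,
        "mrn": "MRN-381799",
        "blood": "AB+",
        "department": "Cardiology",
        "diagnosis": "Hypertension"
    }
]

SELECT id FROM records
[1, 2, 3, 4, 5, 6, 7]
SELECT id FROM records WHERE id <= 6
[1, 2, 3, 4, 5, 6]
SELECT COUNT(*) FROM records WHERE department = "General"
1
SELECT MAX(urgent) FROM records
True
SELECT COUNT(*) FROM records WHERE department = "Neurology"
1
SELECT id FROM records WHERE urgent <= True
[1, 2, 4, 6, 7]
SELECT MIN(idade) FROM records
71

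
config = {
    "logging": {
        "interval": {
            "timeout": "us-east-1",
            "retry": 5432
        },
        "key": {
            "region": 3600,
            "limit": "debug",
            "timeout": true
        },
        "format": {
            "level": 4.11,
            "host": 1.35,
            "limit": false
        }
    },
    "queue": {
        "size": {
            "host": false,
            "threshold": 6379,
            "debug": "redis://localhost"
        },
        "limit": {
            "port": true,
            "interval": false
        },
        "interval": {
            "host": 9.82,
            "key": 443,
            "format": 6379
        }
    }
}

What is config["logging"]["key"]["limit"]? "debug"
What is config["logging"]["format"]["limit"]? False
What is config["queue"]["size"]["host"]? False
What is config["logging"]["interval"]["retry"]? 5432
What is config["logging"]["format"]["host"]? 1.35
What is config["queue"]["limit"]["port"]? True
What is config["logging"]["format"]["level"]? 4.11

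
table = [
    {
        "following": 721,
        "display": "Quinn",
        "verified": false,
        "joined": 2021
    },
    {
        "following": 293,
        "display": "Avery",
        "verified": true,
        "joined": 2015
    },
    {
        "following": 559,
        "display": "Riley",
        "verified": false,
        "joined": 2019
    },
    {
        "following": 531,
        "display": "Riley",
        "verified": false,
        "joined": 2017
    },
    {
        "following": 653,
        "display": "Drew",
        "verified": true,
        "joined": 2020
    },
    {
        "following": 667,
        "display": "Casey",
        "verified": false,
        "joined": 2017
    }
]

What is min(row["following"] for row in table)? 293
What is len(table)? 6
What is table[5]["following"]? 667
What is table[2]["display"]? "Riley"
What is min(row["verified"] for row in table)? False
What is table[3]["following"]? 531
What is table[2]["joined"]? 2019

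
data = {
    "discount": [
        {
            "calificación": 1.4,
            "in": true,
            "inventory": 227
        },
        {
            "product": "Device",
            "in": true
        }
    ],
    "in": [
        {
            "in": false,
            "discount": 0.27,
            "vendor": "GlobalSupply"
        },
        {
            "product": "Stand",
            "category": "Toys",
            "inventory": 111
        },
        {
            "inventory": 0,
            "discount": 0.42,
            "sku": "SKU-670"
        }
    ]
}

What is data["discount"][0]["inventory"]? 227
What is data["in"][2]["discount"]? 0.42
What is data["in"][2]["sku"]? "SKU-670"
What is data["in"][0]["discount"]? 0.27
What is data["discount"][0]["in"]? True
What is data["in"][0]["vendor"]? "GlobalSupply"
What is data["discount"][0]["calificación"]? 1.4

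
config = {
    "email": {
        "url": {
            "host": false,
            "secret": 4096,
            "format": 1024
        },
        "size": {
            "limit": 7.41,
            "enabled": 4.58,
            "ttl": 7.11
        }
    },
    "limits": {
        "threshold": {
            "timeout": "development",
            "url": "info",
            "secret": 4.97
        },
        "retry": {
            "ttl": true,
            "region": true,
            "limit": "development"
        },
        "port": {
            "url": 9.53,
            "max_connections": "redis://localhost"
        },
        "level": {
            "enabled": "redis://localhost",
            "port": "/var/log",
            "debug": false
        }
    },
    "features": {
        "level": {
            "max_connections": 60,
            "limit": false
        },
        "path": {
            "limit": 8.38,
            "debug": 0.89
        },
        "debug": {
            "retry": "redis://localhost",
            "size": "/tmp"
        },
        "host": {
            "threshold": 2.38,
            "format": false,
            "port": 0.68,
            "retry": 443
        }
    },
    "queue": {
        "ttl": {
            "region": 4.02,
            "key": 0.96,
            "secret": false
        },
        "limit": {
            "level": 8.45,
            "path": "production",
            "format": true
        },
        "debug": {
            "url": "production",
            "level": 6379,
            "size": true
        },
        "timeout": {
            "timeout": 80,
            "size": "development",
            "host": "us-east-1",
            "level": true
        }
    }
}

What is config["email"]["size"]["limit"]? 7.41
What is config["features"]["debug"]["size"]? "/tmp"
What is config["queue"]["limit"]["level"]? 8.45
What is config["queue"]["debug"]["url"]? "production"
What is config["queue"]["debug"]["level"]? 6379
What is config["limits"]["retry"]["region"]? True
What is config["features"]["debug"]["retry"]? "redis://localhost"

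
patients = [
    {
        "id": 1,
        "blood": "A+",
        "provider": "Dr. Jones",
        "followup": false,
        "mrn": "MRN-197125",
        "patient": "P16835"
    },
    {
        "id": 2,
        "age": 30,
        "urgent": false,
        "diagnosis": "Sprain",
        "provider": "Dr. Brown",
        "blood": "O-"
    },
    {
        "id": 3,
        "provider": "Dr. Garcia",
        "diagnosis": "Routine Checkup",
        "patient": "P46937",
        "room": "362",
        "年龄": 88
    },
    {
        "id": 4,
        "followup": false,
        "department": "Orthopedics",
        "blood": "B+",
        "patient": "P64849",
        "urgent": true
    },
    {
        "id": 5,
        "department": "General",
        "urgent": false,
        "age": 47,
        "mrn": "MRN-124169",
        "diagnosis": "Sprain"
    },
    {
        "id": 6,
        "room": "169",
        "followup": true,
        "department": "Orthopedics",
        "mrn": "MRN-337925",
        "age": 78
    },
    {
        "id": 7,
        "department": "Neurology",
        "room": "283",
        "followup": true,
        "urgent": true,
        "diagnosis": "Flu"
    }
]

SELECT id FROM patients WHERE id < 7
[1, 2, 3, 4, 5, 6]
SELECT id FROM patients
[1, 2, 3, 4, 5, 6, 7]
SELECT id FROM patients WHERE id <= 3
[1, 2, 3]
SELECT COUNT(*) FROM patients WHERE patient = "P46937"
1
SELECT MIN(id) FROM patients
1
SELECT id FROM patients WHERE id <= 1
[1]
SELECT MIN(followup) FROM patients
False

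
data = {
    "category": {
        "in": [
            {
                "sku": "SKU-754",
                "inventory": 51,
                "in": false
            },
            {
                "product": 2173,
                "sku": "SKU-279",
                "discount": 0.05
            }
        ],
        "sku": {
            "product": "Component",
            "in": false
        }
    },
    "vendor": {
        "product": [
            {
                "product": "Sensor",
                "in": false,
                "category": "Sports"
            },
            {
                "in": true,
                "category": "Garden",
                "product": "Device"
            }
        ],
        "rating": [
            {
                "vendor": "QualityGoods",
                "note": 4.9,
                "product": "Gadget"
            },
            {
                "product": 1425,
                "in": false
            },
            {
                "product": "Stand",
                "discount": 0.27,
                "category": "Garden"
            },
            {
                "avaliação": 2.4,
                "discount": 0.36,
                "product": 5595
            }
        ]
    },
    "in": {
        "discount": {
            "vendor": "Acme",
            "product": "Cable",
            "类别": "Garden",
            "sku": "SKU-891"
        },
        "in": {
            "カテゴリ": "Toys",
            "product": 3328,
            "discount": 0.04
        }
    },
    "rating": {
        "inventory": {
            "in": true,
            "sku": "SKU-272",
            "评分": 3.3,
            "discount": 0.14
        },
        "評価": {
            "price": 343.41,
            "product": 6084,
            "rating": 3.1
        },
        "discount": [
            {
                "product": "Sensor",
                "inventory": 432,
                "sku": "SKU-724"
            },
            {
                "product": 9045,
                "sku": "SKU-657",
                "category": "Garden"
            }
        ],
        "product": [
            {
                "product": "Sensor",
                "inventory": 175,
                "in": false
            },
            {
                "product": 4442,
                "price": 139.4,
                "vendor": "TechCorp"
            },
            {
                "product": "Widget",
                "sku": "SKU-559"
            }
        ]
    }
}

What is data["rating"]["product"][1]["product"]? 4442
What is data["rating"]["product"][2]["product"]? "Widget"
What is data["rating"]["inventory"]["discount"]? 0.14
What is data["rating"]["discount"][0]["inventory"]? 432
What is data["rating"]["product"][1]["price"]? 139.4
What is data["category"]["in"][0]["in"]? False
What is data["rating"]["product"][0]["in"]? False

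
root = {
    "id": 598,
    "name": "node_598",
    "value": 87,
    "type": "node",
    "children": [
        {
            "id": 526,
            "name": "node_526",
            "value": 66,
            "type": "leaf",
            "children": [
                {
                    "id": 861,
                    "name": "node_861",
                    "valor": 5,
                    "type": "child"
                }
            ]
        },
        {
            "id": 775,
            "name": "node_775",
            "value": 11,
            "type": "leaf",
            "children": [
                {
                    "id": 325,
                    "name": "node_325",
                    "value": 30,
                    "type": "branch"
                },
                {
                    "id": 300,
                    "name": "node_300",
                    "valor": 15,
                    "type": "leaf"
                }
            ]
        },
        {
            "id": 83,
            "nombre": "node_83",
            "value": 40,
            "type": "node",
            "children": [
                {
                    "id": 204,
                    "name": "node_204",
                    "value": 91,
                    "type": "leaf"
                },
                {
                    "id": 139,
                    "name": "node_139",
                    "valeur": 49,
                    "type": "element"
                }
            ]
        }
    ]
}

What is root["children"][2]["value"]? 40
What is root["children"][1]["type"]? "leaf"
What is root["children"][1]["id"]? 775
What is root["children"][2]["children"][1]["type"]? "element"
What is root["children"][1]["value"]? 11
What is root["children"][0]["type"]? "leaf"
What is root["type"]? "node"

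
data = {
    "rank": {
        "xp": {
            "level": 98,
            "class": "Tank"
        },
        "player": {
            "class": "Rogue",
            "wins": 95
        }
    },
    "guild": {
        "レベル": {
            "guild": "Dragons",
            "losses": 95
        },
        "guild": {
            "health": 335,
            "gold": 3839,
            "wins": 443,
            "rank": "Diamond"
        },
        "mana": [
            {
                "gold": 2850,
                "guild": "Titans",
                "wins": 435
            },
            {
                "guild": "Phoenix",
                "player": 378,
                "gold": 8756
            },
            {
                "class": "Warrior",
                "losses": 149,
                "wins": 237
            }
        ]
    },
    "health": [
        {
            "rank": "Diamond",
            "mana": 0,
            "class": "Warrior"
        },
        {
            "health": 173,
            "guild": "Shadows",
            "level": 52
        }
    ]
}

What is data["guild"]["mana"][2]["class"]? "Warrior"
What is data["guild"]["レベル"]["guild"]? "Dragons"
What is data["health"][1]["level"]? 52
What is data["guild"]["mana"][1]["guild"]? "Phoenix"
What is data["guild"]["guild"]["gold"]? 3839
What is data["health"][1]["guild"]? "Shadows"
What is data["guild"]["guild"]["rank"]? "Diamond"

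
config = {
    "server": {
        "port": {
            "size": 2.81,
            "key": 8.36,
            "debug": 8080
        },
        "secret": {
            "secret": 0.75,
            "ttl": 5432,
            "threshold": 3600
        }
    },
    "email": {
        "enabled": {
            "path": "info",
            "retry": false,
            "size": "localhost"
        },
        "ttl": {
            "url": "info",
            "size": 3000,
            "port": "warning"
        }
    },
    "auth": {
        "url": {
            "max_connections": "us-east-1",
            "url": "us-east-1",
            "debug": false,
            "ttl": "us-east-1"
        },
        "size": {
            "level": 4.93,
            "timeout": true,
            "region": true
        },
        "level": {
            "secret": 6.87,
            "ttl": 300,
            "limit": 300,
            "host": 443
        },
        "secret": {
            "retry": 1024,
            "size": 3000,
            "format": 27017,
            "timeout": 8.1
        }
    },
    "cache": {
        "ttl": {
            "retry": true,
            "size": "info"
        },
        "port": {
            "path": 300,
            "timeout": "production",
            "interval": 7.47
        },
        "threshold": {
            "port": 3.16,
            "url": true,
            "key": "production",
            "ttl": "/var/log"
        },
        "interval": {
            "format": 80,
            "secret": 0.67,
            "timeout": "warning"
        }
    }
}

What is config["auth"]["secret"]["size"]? 3000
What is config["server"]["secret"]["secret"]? 0.75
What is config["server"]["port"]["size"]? 2.81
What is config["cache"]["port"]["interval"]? 7.47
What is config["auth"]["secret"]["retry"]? 1024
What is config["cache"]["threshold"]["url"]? True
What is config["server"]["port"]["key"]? 8.36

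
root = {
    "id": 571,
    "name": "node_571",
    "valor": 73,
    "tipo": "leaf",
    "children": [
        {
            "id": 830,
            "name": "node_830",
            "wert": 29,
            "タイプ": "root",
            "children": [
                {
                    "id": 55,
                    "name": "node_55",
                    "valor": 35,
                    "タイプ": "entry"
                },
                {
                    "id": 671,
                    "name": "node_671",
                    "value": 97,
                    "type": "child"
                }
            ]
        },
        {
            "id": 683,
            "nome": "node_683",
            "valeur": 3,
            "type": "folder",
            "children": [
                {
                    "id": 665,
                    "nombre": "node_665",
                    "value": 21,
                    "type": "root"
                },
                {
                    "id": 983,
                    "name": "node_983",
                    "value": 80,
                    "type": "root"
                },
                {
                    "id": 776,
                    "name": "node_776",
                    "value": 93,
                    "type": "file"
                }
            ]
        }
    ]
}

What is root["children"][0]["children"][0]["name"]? "node_55"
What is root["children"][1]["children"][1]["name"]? "node_983"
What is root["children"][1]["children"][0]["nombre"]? "node_665"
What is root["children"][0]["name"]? "node_830"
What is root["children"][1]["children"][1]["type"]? "root"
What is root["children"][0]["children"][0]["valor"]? 35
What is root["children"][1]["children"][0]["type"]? "root"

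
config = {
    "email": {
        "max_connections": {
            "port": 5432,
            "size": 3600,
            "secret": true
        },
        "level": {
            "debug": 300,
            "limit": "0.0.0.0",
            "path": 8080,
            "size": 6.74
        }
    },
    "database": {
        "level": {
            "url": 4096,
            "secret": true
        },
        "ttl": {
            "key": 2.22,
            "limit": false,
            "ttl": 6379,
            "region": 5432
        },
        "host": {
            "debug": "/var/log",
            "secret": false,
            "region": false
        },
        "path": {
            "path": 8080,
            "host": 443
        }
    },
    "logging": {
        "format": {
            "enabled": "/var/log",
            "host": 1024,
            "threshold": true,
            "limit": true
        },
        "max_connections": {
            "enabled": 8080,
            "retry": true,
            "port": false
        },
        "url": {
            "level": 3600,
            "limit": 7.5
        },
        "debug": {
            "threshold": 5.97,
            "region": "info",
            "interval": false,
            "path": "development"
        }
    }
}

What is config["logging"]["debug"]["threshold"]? 5.97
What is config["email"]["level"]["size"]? 6.74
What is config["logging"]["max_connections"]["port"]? False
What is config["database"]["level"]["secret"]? True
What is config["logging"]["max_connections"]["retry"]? True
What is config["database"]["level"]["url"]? 4096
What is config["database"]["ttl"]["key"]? 2.22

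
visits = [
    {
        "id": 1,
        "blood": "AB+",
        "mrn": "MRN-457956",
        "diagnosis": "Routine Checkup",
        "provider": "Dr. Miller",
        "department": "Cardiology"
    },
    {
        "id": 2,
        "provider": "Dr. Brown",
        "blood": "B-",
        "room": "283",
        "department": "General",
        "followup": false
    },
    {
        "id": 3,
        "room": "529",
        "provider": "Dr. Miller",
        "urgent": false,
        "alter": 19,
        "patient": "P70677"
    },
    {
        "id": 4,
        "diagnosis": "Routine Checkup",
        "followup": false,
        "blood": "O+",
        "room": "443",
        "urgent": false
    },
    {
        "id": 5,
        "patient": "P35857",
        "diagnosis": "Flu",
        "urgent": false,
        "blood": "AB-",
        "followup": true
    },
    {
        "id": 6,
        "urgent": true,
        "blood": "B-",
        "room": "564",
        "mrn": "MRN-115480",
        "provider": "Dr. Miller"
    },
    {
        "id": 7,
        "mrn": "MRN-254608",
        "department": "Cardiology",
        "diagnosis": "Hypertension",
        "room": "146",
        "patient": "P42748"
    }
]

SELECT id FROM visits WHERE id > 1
[2, 3, 4, 5, 6, 7]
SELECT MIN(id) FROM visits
1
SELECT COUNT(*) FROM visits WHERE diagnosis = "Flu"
1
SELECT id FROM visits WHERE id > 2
[3, 4, 5, 6, 7]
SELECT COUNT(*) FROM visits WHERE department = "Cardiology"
2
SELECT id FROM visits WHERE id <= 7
[1, 2, 3, 4, 5, 6, 7]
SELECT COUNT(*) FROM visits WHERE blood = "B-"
2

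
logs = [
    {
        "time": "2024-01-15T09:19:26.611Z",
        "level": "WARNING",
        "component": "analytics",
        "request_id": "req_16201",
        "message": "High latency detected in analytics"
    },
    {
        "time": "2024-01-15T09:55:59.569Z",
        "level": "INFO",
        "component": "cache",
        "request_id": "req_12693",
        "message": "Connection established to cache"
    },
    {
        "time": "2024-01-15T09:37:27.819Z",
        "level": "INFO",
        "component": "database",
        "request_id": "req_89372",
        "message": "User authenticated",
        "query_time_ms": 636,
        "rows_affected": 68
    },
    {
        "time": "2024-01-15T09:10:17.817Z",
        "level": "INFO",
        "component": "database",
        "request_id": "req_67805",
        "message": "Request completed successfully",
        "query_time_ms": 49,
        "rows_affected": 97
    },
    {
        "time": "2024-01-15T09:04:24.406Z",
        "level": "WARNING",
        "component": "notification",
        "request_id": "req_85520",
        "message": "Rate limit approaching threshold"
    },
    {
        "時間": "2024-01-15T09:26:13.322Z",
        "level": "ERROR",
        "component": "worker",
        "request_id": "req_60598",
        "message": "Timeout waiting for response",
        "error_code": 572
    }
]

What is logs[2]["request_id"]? "req_89372"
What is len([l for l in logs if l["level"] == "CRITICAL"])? 0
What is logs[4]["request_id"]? "req_85520"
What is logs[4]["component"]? "notification"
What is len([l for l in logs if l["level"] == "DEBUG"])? 0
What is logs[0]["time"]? "2024-01-15T09:19:26.611Z"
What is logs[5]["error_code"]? 572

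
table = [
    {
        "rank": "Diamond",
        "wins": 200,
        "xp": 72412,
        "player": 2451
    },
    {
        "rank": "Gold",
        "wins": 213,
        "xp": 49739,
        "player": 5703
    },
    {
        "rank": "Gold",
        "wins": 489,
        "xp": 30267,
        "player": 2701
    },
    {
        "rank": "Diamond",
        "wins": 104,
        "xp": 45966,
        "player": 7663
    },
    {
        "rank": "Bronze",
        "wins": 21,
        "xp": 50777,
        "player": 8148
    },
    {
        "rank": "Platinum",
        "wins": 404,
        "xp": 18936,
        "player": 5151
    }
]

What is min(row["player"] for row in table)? 2451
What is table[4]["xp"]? 50777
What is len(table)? 6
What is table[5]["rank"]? "Platinum"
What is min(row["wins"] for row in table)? 21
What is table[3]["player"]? 7663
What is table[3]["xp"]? 45966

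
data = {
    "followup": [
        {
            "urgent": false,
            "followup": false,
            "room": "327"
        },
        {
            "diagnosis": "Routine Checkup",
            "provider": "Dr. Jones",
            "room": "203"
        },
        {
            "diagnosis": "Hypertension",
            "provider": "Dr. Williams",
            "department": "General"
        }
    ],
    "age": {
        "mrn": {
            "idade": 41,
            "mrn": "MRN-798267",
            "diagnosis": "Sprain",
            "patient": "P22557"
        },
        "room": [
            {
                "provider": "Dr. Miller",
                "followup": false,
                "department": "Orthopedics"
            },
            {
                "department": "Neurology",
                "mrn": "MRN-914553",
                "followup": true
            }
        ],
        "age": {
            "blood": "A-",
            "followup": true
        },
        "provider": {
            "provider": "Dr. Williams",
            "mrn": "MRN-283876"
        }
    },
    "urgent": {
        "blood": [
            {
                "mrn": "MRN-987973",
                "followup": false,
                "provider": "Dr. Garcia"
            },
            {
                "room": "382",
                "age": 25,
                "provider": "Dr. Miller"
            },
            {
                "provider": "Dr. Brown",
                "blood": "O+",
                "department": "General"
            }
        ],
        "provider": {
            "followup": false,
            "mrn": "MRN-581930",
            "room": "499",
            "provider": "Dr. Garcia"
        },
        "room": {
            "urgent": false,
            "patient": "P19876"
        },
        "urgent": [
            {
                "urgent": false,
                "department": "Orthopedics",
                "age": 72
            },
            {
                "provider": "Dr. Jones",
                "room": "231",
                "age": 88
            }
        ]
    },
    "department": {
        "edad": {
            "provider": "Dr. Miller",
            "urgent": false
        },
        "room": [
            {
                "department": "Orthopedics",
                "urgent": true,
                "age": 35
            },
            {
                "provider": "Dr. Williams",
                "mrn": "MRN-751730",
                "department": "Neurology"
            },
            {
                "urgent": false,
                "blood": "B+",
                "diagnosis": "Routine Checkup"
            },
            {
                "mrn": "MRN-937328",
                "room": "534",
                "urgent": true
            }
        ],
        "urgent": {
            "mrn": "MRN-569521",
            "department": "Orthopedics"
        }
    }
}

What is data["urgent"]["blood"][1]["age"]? 25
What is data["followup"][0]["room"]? "327"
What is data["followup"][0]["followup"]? False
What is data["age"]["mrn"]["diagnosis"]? "Sprain"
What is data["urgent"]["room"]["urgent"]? False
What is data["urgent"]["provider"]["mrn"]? "MRN-581930"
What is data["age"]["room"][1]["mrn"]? "MRN-914553"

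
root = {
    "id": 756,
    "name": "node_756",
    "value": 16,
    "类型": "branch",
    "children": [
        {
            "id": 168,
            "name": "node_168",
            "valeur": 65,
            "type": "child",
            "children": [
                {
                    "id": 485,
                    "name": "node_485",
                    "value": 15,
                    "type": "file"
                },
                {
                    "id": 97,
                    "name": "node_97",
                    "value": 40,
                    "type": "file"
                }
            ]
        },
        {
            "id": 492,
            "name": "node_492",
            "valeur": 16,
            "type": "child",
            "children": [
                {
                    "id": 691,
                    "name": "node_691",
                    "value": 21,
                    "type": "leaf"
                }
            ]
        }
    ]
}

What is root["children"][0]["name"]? "node_168"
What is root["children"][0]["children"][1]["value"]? 40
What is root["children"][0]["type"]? "child"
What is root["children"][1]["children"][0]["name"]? "node_691"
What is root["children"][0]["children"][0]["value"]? 15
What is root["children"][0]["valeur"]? 65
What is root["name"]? "node_756"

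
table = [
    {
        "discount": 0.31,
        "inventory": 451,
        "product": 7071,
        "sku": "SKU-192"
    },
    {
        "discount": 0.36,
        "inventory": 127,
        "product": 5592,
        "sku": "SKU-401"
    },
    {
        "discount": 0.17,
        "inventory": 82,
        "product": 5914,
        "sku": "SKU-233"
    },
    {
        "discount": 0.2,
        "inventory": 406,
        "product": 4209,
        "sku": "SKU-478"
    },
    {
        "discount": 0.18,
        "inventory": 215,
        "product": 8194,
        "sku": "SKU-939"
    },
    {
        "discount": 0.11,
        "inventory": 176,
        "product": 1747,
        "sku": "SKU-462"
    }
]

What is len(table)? 6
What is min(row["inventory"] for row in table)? 82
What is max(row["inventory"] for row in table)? 451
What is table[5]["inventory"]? 176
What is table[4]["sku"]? "SKU-939"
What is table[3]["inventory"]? 406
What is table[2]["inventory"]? 82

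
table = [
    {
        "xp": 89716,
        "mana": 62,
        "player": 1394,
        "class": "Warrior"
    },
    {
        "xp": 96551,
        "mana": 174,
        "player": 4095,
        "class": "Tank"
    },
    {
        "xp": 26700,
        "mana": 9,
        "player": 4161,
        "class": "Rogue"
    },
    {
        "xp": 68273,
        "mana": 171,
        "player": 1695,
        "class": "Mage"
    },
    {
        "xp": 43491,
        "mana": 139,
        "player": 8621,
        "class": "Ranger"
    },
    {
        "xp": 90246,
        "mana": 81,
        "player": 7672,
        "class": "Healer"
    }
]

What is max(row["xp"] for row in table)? 96551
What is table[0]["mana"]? 62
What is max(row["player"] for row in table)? 8621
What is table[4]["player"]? 8621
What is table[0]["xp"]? 89716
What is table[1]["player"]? 4095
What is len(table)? 6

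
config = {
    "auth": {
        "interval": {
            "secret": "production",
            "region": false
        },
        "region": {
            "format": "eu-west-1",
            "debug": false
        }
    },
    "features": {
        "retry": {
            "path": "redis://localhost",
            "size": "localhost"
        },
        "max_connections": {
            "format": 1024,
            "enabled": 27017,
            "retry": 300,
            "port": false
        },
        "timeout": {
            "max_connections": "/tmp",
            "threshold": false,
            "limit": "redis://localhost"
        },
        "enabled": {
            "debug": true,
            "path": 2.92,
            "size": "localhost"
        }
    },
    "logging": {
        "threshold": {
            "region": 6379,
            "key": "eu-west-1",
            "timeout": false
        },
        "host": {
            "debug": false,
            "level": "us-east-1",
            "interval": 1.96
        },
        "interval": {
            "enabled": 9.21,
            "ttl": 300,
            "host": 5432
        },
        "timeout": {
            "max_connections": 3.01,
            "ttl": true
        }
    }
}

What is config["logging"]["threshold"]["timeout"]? False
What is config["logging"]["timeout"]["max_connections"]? 3.01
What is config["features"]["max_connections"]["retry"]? 300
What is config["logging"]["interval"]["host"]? 5432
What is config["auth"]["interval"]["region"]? False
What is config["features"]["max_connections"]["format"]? 1024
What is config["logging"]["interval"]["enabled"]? 9.21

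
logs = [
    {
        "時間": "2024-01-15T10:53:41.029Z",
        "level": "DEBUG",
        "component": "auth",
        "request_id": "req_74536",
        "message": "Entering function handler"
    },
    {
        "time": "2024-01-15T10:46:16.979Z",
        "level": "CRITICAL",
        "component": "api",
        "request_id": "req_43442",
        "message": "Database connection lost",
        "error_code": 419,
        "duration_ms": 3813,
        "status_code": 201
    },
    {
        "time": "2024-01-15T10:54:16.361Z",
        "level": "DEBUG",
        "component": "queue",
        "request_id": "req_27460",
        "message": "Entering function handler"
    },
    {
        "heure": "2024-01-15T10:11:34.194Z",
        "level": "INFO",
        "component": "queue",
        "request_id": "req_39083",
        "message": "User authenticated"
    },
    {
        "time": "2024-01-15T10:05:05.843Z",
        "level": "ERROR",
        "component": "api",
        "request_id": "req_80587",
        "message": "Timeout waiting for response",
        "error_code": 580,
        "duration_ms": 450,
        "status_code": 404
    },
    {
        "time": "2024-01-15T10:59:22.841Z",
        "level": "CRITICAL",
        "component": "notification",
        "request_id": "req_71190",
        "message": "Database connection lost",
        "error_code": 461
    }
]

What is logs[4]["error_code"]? 580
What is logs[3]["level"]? "INFO"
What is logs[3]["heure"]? "2024-01-15T10:11:34.194Z"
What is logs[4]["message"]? "Timeout waiting for response"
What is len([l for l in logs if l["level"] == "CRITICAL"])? 2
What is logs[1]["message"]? "Database connection lost"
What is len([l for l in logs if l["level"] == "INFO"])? 1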